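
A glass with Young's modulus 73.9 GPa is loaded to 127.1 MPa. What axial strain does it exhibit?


Rearrange E = sigma / epsilon:
  epsilon = sigma / E
  E (MPa) = 73.9 * 1000 = 73900
  epsilon = 127.1 / 73900 = 0.00172

0.00172


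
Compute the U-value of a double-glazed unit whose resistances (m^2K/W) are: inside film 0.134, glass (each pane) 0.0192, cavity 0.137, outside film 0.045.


Total thermal resistance (series):
  R_total = R_in + R_glass + R_air + R_glass + R_out
  R_total = 0.134 + 0.0192 + 0.137 + 0.0192 + 0.045 = 0.3544 m^2K/W
U-value = 1 / R_total = 1 / 0.3544 = 2.822 W/m^2K

2.822 W/m^2K


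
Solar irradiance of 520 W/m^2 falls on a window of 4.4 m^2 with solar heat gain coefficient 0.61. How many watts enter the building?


Solar heat gain: Q = Area * SHGC * Irradiance
  Q = 4.4 * 0.61 * 520 = 1395.7 W

1395.7 W


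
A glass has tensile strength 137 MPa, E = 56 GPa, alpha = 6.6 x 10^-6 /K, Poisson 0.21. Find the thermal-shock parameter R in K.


Thermal shock resistance: R = sigma * (1 - nu) / (E * alpha)
  Numerator = 137 * (1 - 0.21) = 108.23
  Denominator = 56 * 1000 * (6.6 x 10^-6) = 0.3696
  R = 108.23 / 0.3696 = 292.8 K

292.8 K


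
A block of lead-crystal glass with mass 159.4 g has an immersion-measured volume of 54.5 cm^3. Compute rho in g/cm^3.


Use the definition of density:
  rho = mass / volume
  rho = 159.4 / 54.5 = 2.925 g/cm^3

2.925 g/cm^3


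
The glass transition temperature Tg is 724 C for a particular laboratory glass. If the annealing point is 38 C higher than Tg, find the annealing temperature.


The annealing temperature is Tg plus the offset:
  T_anneal = 724 + 38 = 762 C

762 C


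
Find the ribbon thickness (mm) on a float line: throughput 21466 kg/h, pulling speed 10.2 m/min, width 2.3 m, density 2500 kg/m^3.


Ribbon cross-section from mass balance:
  Volume rate = throughput / density = 21466 / 2500 = 8.5864 m^3/h
  thickness = volume rate / (speed * 60 * width), i.e.
  thickness = throughput / (60 * speed * width * density) * 1000
  thickness = 21466 / (60 * 10.2 * 2.3 * 2500) * 1000 = 6.1 mm

6.1 mm


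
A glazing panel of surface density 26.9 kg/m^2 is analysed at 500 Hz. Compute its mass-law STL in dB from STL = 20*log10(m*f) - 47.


Mass law: STL = 20 * log10(m * f) - 47
  m * f = 26.9 * 500 = 13450
  log10(13450) = 4.12872
  STL = 20 * 4.12872 - 47 = 82.5744 - 47 = 35.6 dB

35.6 dB


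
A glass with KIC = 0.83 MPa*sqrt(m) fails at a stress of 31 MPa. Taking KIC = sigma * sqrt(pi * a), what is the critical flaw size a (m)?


Rearrange KIC = sigma * sqrt(pi * a):
  sqrt(pi * a) = KIC / sigma
  sqrt(pi * a) = 0.83 / 31 = 0.026774
  a = (KIC / sigma)^2 / pi
  a = 0.026774^2 / pi = 0.0002282 m

0.0002282 m


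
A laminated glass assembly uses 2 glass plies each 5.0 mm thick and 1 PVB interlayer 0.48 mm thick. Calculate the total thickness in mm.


Total thickness = glass contribution + PVB contribution
  Glass: 2 * 5.0 = 10.0 mm
  PVB: 1 * 0.48 = 0.48 mm
  Total = 10.0 + 0.48 = 10.48 mm

10.48 mm


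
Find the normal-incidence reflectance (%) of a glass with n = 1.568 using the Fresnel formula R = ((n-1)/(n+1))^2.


Fresnel reflectance at normal incidence:
  R = ((n - 1)/(n + 1))^2
  (n - 1)/(n + 1) = (1.568 - 1)/(1.568 + 1) = 0.221184
  R = 0.221184^2 = 0.0489224
  R(%) = 0.0489224 * 100 = 4.892%

4.892%


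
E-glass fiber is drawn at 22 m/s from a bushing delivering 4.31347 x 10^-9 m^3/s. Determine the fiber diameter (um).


Cross-sectional area from continuity:
  A = Q / v = 4.31347 x 10^-9 / 22 = 1.960668 x 10^-10 m^2
Diameter from circular cross-section:
  d = sqrt(4A / pi) * 10^6 (m -> um)
  d = sqrt(4 * 1.960668 x 10^-10 / pi) * 10^6 = 15.8 um

15.8 um


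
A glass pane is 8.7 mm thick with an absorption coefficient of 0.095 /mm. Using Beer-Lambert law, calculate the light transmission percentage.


Beer-Lambert law: T = exp(-alpha * thickness)
  exponent = -0.095 * 8.7 = -0.8265
  T = exp(-0.8265) = 0.4376
  Percentage = 0.4376 * 100 = 43.76%

43.76%


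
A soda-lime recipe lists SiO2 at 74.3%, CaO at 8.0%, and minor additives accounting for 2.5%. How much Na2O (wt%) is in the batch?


Pieces sum to 100%:
  Na2O = 100 - (SiO2 + CaO + others)
  Na2O = 100 - (74.3 + 8.0 + 2.5) = 15.2%

15.2%


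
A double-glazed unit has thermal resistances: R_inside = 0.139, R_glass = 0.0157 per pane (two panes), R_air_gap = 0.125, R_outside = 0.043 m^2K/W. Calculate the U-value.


Total thermal resistance (series):
  R_total = R_in + R_glass + R_air + R_glass + R_out
  R_total = 0.139 + 0.0157 + 0.125 + 0.0157 + 0.043 = 0.3384 m^2K/W
U-value = 1 / R_total = 1 / 0.3384 = 2.955 W/m^2K

2.955 W/m^2K


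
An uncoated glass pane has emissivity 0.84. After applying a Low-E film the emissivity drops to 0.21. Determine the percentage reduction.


Percentage reduction = (1 - coated/uncoated) * 100
  Ratio = 0.21 / 0.84 = 0.25
  Reduction = (1 - 0.25) * 100 = 75.0%

75.0%


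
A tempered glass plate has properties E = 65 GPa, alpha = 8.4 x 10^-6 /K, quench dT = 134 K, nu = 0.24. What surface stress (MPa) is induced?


Tempering stress: sigma = E * alpha * dT / (1 - nu)
  E (MPa) = 65 * 1000 = 65000
  Numerator = 65000 * (8.4 x 10^-6) * 134 = 73.164
  Denominator = 1 - 0.24 = 0.76
  sigma = 73.164 / 0.76 = 96.3 MPa

96.3 MPa


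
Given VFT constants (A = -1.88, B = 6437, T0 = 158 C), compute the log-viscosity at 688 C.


VFT equation: log(eta) = A + B / (T - T0)
  T - T0 = 688 - 158 = 530
  B / (T - T0) = 6437 / 530 = 12.145
  log(eta) = -1.88 + 12.145 = 10.265

10.265


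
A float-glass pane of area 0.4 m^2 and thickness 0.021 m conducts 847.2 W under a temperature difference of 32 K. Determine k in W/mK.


Fourier's law rearranged: k = Q * t / (A * dT)
  Numerator = 847.2 * 0.021 = 17.7912
  Denominator = 0.4 * 32 = 12.8
  k = 17.7912 / 12.8 = 1.39 W/mK

1.39 W/mK


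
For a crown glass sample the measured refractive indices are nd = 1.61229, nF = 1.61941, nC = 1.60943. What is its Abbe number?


Abbe number formula: Vd = (nd - 1) / (nF - nC)
  nd - 1 = 1.61229 - 1 = 0.61229
  nF - nC = 1.61941 - 1.60943 = 0.00998
  Vd = 0.61229 / 0.00998 = 61.35

61.35


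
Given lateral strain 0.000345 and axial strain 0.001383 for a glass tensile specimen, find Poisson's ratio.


Poisson's ratio: nu = lateral strain / axial strain
  nu = 0.000345 / 0.001383 = 0.2495

0.2495


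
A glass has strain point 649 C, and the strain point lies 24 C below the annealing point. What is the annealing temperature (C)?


T_anneal = T_strain + gap:
  T_anneal = 649 + 24 = 673 C

673 C


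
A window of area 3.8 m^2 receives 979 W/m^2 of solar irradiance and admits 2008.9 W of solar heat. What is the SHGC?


Rearrange Q = Area * SHGC * Irradiance:
  SHGC = Q / (Area * Irradiance)
  SHGC = 2008.9 / (3.8 * 979) = 0.54

0.54


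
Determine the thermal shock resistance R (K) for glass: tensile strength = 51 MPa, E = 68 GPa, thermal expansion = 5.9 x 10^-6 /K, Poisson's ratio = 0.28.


Thermal shock resistance: R = sigma * (1 - nu) / (E * alpha)
  Numerator = 51 * (1 - 0.28) = 36.72
  Denominator = 68 * 1000 * (5.9 x 10^-6) = 0.4012
  R = 36.72 / 0.4012 = 91.5 K

91.5 K


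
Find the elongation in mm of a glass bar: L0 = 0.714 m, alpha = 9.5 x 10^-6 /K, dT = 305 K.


Thermal expansion formula: dL = alpha * L0 * dT
  dL = (9.5 x 10^-6) * 0.714 * 305 = 0.00206881 m
Convert to mm: 0.00206881 * 1000 = 2.0688 mm

2.0688 mm


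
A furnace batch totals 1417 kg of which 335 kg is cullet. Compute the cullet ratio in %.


Cullet ratio = (cullet mass / total batch mass) * 100
  Ratio = 335 / 1417 * 100 = 23.64%

23.64%


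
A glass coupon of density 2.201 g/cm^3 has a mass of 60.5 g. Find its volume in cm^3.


Rearrange rho = m / V:
  V = m / rho
  V = 60.5 / 2.201 = 27.488 cm^3

27.488 cm^3


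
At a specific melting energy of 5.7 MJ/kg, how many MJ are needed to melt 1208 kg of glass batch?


Total energy = mass * specific energy
  E = 1208 * 5.7 = 6885.6 MJ

6885.6 MJ


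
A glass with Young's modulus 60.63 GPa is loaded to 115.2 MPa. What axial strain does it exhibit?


Rearrange E = sigma / epsilon:
  epsilon = sigma / E
  E (MPa) = 60.63 * 1000 = 60630
  epsilon = 115.2 / 60630 = 0.0019

0.0019


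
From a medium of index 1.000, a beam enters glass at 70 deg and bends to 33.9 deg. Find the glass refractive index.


Apply Snell's law: n1 * sin(theta1) = n2 * sin(theta2)
  n2 = n1 * sin(theta1) / sin(theta2)
  sin(70) = 0.939693
  sin(33.9) = 0.557745
  n2 = 1.000 * 0.939693 / 0.557745 = 1.6848

1.6848


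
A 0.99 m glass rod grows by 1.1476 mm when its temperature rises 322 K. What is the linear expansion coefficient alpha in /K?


Rearrange dL = alpha * L0 * dT for alpha:
  alpha = dL / (L0 * dT)
  alpha = (1.1476 / 1000) / (0.99 * 322) = 0.0000036 /K = 3.6 x 10^-6 /K

3.6 x 10^-6 /K


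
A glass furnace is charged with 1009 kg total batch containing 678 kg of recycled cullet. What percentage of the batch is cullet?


Cullet ratio = (cullet mass / total batch mass) * 100
  Ratio = 678 / 1009 * 100 = 67.2%

67.2%


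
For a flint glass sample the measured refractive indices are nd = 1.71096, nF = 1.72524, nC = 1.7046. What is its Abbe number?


Abbe number formula: Vd = (nd - 1) / (nF - nC)
  nd - 1 = 1.71096 - 1 = 0.71096
  nF - nC = 1.72524 - 1.7046 = 0.02064
  Vd = 0.71096 / 0.02064 = 34.45

34.45


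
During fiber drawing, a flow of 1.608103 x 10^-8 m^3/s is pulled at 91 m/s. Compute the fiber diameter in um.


Cross-sectional area from continuity:
  A = Q / v = 1.608103 x 10^-8 / 91 = 1.767146 x 10^-10 m^2
Diameter from circular cross-section:
  d = sqrt(4A / pi) * 10^6 (m -> um)
  d = sqrt(4 * 1.767146 x 10^-10 / pi) * 10^6 = 15.0 um

15.0 um


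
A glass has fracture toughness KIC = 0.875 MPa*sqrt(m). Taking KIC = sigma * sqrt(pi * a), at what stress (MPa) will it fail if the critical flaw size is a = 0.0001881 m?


Rearrange KIC = sigma * sqrt(pi * a):
  sigma = KIC / sqrt(pi * a)
  sqrt(pi * 0.0001881) = 0.024309
  sigma = 0.875 / 0.024309 = 35.99 MPa

35.99 MPa


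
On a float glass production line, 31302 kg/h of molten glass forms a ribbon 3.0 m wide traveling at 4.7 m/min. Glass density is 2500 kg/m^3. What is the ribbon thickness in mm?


Ribbon cross-section from mass balance:
  Volume rate = throughput / density = 31302 / 2500 = 12.5208 m^3/h
  thickness = volume rate / (speed * 60 * width), i.e.
  thickness = throughput / (60 * speed * width * density) * 1000
  thickness = 31302 / (60 * 4.7 * 3.0 * 2500) * 1000 = 14.8 mm

14.8 mm


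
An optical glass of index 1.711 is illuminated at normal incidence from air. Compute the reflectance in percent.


Fresnel reflectance at normal incidence:
  R = ((n - 1)/(n + 1))^2
  (n - 1)/(n + 1) = (1.711 - 1)/(1.711 + 1) = 0.262265
  R = 0.262265^2 = 0.0687829
  R(%) = 0.0687829 * 100 = 6.878%

6.878%


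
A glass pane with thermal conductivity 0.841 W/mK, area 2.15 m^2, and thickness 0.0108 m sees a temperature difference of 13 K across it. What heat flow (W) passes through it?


Fourier's law: Q = k * A * dT / t
  Q = 0.841 * 2.15 * 13 / 0.0108
  Q = 23.50595 / 0.0108 = 2176.5 W

2176.5 W


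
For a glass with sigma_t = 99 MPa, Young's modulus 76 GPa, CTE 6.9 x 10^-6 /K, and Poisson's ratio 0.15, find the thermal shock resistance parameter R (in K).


Thermal shock resistance: R = sigma * (1 - nu) / (E * alpha)
  Numerator = 99 * (1 - 0.15) = 84.15
  Denominator = 76 * 1000 * (6.9 x 10^-6) = 0.5244
  R = 84.15 / 0.5244 = 160.5 K

160.5 K


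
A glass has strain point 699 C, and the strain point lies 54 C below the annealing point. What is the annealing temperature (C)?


T_anneal = T_strain + gap:
  T_anneal = 699 + 54 = 753 C

753 C


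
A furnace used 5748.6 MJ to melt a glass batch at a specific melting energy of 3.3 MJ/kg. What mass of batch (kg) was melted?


Rearrange E = m * s for m:
  m = E / s
  m = 5748.6 / 3.3 = 1742.0 kg

1742.0 kg


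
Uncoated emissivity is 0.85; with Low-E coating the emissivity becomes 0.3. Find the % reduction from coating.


Percentage reduction = (1 - coated/uncoated) * 100
  Ratio = 0.3 / 0.85 = 0.3529
  Reduction = (1 - 0.3529) * 100 = 64.7%

64.7%


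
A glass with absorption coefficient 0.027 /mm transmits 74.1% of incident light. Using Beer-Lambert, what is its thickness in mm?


Rearrange T = exp(-alpha * thickness):
  thickness = -ln(T) / alpha
  T = 74.1/100 = 0.741
  ln(T) = -0.29975
  -ln(T) = 0.29975
  thickness = 0.29975 / 0.027 = 11.1 mm

11.1 mm


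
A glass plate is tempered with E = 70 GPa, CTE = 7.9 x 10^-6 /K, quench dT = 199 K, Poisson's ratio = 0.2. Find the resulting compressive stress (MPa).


Tempering stress: sigma = E * alpha * dT / (1 - nu)
  E (MPa) = 70 * 1000 = 70000
  Numerator = 70000 * (7.9 x 10^-6) * 199 = 110.047
  Denominator = 1 - 0.2 = 0.8
  sigma = 110.047 / 0.8 = 137.6 MPa

137.6 MPa


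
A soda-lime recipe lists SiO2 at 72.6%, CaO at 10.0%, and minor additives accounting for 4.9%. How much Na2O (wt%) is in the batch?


Pieces sum to 100%:
  Na2O = 100 - (SiO2 + CaO + others)
  Na2O = 100 - (72.6 + 10.0 + 4.9) = 12.5%

12.5%


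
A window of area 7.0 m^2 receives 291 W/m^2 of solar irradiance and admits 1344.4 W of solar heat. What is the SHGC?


Rearrange Q = Area * SHGC * Irradiance:
  SHGC = Q / (Area * Irradiance)
  SHGC = 1344.4 / (7.0 * 291) = 0.66

0.66


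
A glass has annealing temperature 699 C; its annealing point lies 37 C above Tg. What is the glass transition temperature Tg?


Rearrange T_anneal = Tg + offset for Tg:
  Tg = T_anneal - offset = 699 - 37 = 662 C

662 C


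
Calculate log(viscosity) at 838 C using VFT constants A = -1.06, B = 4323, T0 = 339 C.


VFT equation: log(eta) = A + B / (T - T0)
  T - T0 = 838 - 339 = 499
  B / (T - T0) = 4323 / 499 = 8.663
  log(eta) = -1.06 + 8.663 = 7.603

7.603


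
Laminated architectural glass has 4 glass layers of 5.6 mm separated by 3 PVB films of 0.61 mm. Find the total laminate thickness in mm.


Total thickness = glass contribution + PVB contribution
  Glass: 4 * 5.6 = 22.4 mm
  PVB: 3 * 0.61 = 1.83 mm
  Total = 22.4 + 1.83 = 24.23 mm

24.23 mm


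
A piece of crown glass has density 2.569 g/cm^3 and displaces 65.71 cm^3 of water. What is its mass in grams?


Rearrange rho = m / V:
  m = rho * V
  m = 2.569 * 65.71 = 168.809 g

168.809 g


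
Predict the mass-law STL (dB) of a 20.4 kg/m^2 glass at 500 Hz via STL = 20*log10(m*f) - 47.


Mass law: STL = 20 * log10(m * f) - 47
  m * f = 20.4 * 500 = 10200
  log10(10200) = 4.0086
  STL = 20 * 4.0086 - 47 = 80.172 - 47 = 33.2 dB

33.2 dB


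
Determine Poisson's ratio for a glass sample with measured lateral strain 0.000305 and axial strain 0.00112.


Poisson's ratio: nu = lateral strain / axial strain
  nu = 0.000305 / 0.00112 = 0.2723

0.2723


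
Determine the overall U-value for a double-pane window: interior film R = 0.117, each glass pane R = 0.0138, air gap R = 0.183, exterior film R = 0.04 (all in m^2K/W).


Total thermal resistance (series):
  R_total = R_in + R_glass + R_air + R_glass + R_out
  R_total = 0.117 + 0.0138 + 0.183 + 0.0138 + 0.04 = 0.3676 m^2K/W
U-value = 1 / R_total = 1 / 0.3676 = 2.72 W/m^2K

2.72 W/m^2K


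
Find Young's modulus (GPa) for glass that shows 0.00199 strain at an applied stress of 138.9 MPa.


Young's modulus: E = stress / strain
  E = 138.9 MPa / 0.00199 = 69798.99 MPa
Convert to GPa: 69798.99 / 1000 = 69.8 GPa

69.8 GPa


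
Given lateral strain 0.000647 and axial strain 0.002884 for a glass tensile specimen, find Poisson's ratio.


Poisson's ratio: nu = lateral strain / axial strain
  nu = 0.000647 / 0.002884 = 0.2243

0.2243


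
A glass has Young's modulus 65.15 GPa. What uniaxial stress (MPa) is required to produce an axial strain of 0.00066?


Rearrange E = sigma / epsilon:
  sigma = E * epsilon
  E (MPa) = 65.15 * 1000 = 65150
  sigma = 65150 * 0.00066 = 43.0 MPa

43.0 MPa


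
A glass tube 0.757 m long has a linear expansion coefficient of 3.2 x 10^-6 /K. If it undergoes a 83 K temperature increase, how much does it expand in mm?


Thermal expansion formula: dL = alpha * L0 * dT
  dL = (3.2 x 10^-6) * 0.757 * 83 = 0.00020106 m
Convert to mm: 0.00020106 * 1000 = 0.2011 mm

0.2011 mm


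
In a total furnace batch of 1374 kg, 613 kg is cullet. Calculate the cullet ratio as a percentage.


Cullet ratio = (cullet mass / total batch mass) * 100
  Ratio = 613 / 1374 * 100 = 44.61%

44.61%


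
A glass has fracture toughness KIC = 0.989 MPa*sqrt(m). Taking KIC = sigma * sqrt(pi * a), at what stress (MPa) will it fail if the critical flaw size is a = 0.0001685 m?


Rearrange KIC = sigma * sqrt(pi * a):
  sigma = KIC / sqrt(pi * a)
  sqrt(pi * 0.0001685) = 0.023008
  sigma = 0.989 / 0.023008 = 42.99 MPa

42.99 MPa


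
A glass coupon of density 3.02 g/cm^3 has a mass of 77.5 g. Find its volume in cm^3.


Rearrange rho = m / V:
  V = m / rho
  V = 77.5 / 3.02 = 25.662 cm^3

25.662 cm^3


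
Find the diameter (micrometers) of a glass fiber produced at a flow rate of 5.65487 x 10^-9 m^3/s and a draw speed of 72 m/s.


Cross-sectional area from continuity:
  A = Q / v = 5.65487 x 10^-9 / 72 = 7.853986 x 10^-11 m^2
Diameter from circular cross-section:
  d = sqrt(4A / pi) * 10^6 (m -> um)
  d = sqrt(4 * 7.853986 x 10^-11 / pi) * 10^6 = 10.0 um

10.0 um


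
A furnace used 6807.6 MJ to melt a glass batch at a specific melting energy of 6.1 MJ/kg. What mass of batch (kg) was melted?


Rearrange E = m * s for m:
  m = E / s
  m = 6807.6 / 6.1 = 1116.0 kg

1116.0 kg


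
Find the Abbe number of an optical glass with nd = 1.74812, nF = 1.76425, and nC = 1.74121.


Abbe number formula: Vd = (nd - 1) / (nF - nC)
  nd - 1 = 1.74812 - 1 = 0.74812
  nF - nC = 1.76425 - 1.74121 = 0.02304
  Vd = 0.74812 / 0.02304 = 32.47

32.47


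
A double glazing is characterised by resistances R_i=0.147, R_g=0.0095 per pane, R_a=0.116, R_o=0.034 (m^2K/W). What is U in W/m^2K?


Total thermal resistance (series):
  R_total = R_in + R_glass + R_air + R_glass + R_out
  R_total = 0.147 + 0.0095 + 0.116 + 0.0095 + 0.034 = 0.316 m^2K/W
U-value = 1 / R_total = 1 / 0.316 = 3.165 W/m^2K

3.165 W/m^2K


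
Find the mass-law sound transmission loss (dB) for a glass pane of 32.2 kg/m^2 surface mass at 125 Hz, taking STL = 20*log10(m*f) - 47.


Mass law: STL = 20 * log10(m * f) - 47
  m * f = 32.2 * 125 = 4025
  log10(4025) = 3.60477
  STL = 20 * 3.60477 - 47 = 72.0954 - 47 = 25.1 dB

25.1 dB


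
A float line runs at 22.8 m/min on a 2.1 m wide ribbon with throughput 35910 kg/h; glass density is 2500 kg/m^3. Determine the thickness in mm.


Ribbon cross-section from mass balance:
  Volume rate = throughput / density = 35910 / 2500 = 14.364 m^3/h
  thickness = volume rate / (speed * 60 * width), i.e.
  thickness = throughput / (60 * speed * width * density) * 1000
  thickness = 35910 / (60 * 22.8 * 2.1 * 2500) * 1000 = 5.0 mm

5.0 mm


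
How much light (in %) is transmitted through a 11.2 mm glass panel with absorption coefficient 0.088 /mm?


Beer-Lambert law: T = exp(-alpha * thickness)
  exponent = -0.088 * 11.2 = -0.9856
  T = exp(-0.9856) = 0.3732
  Percentage = 0.3732 * 100 = 37.32%

37.32%


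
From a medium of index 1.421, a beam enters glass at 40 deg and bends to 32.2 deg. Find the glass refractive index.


Apply Snell's law: n1 * sin(theta1) = n2 * sin(theta2)
  n2 = n1 * sin(theta1) / sin(theta2)
  sin(40) = 0.642788
  sin(32.2) = 0.532876
  n2 = 1.421 * 0.642788 / 0.532876 = 1.7141

1.7141


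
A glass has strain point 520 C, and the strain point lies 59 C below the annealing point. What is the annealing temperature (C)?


T_anneal = T_strain + gap:
  T_anneal = 520 + 59 = 579 C

579 C


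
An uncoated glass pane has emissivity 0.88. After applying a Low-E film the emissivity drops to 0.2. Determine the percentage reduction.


Percentage reduction = (1 - coated/uncoated) * 100
  Ratio = 0.2 / 0.88 = 0.2273
  Reduction = (1 - 0.2273) * 100 = 77.3%

77.3%


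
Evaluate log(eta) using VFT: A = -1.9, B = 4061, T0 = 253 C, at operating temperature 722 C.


VFT equation: log(eta) = A + B / (T - T0)
  T - T0 = 722 - 253 = 469
  B / (T - T0) = 4061 / 469 = 8.659
  log(eta) = -1.9 + 8.659 = 6.759

6.759


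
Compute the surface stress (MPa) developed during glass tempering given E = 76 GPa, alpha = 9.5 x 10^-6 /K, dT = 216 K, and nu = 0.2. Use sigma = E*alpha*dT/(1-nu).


Tempering stress: sigma = E * alpha * dT / (1 - nu)
  E (MPa) = 76 * 1000 = 76000
  Numerator = 76000 * (9.5 x 10^-6) * 216 = 155.952
  Denominator = 1 - 0.2 = 0.8
  sigma = 155.952 / 0.8 = 194.9 MPa

194.9 MPa


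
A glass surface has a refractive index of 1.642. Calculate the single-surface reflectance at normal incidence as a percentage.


Fresnel reflectance at normal incidence:
  R = ((n - 1)/(n + 1))^2
  (n - 1)/(n + 1) = (1.642 - 1)/(1.642 + 1) = 0.242998
  R = 0.242998^2 = 0.059048
  R(%) = 0.059048 * 100 = 5.905%

5.905%


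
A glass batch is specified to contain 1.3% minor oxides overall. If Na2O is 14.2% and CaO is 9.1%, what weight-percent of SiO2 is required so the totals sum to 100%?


Known pieces sum to 100%:
  SiO2 = 100 - (others + Na2O + CaO)
  SiO2 = 100 - (1.3 + 14.2 + 9.1) = 75.4%

75.4%


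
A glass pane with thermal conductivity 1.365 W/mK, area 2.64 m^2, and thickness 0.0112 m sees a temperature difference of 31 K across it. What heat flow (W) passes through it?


Fourier's law: Q = k * A * dT / t
  Q = 1.365 * 2.64 * 31 / 0.0112
  Q = 111.7116 / 0.0112 = 9974.2 W

9974.2 W


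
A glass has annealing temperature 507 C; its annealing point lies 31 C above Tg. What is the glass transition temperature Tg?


Rearrange T_anneal = Tg + offset for Tg:
  Tg = T_anneal - offset = 507 - 31 = 476 C

476 C


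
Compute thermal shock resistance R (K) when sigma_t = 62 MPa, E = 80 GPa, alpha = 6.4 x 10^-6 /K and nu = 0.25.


Thermal shock resistance: R = sigma * (1 - nu) / (E * alpha)
  Numerator = 62 * (1 - 0.25) = 46.5
  Denominator = 80 * 1000 * (6.4 x 10^-6) = 0.512
  R = 46.5 / 0.512 = 90.8 K

90.8 K


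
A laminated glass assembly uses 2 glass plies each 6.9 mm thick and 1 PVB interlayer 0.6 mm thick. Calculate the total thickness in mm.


Total thickness = glass contribution + PVB contribution
  Glass: 2 * 6.9 = 13.8 mm
  PVB: 1 * 0.6 = 0.6 mm
  Total = 13.8 + 0.6 = 14.4 mm

14.4 mm


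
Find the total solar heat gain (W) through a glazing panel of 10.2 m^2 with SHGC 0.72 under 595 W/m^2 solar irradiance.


Solar heat gain: Q = Area * SHGC * Irradiance
  Q = 10.2 * 0.72 * 595 = 4369.7 W

4369.7 W


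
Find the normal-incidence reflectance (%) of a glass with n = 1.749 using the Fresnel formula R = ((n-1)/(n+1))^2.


Fresnel reflectance at normal incidence:
  R = ((n - 1)/(n + 1))^2
  (n - 1)/(n + 1) = (1.749 - 1)/(1.749 + 1) = 0.272463
  R = 0.272463^2 = 0.0742361
  R(%) = 0.0742361 * 100 = 7.424%

7.424%


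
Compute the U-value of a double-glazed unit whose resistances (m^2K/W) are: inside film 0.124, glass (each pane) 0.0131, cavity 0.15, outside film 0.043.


Total thermal resistance (series):
  R_total = R_in + R_glass + R_air + R_glass + R_out
  R_total = 0.124 + 0.0131 + 0.15 + 0.0131 + 0.043 = 0.3432 m^2K/W
U-value = 1 / R_total = 1 / 0.3432 = 2.914 W/m^2K

2.914 W/m^2K


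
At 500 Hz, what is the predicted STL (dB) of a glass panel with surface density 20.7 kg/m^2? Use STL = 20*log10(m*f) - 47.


Mass law: STL = 20 * log10(m * f) - 47
  m * f = 20.7 * 500 = 10350
  log10(10350) = 4.01494
  STL = 20 * 4.01494 - 47 = 80.2988 - 47 = 33.3 dB

33.3 dB


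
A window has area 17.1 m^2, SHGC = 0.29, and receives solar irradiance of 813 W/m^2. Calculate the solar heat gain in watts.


Solar heat gain: Q = Area * SHGC * Irradiance
  Q = 17.1 * 0.29 * 813 = 4031.7 W

4031.7 W


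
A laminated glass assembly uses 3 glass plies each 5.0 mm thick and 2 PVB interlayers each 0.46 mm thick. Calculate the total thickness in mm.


Total thickness = glass contribution + PVB contribution
  Glass: 3 * 5.0 = 15.0 mm
  PVB: 2 * 0.46 = 0.92 mm
  Total = 15.0 + 0.92 = 15.92 mm

15.92 mm


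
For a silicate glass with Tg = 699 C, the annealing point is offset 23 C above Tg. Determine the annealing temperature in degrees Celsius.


The annealing temperature is Tg plus the offset:
  T_anneal = 699 + 23 = 722 C

722 C


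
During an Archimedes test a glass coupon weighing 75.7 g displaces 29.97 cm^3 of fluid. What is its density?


Use the definition of density:
  rho = mass / volume
  rho = 75.7 / 29.97 = 2.526 g/cm^3

2.526 g/cm^3


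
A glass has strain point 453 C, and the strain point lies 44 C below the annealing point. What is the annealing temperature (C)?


T_anneal = T_strain + gap:
  T_anneal = 453 + 44 = 497 C

497 C


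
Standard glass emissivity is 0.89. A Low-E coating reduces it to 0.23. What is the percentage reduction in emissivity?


Percentage reduction = (1 - coated/uncoated) * 100
  Ratio = 0.23 / 0.89 = 0.2584
  Reduction = (1 - 0.2584) * 100 = 74.2%

74.2%


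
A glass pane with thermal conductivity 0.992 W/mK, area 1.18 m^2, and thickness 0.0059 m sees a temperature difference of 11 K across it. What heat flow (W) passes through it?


Fourier's law: Q = k * A * dT / t
  Q = 0.992 * 1.18 * 11 / 0.0059
  Q = 12.87616 / 0.0059 = 2182.4 W

2182.4 W


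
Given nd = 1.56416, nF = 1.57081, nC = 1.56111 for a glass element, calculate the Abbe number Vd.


Abbe number formula: Vd = (nd - 1) / (nF - nC)
  nd - 1 = 1.56416 - 1 = 0.56416
  nF - nC = 1.57081 - 1.56111 = 0.0097
  Vd = 0.56416 / 0.0097 = 58.16

58.16


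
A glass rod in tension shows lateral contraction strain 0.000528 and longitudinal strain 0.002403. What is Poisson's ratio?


Poisson's ratio: nu = lateral strain / axial strain
  nu = 0.000528 / 0.002403 = 0.2197

0.2197


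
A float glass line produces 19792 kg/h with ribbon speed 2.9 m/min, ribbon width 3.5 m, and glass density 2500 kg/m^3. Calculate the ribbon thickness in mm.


Ribbon cross-section from mass balance:
  Volume rate = throughput / density = 19792 / 2500 = 7.9168 m^3/h
  thickness = volume rate / (speed * 60 * width), i.e.
  thickness = throughput / (60 * speed * width * density) * 1000
  thickness = 19792 / (60 * 2.9 * 3.5 * 2500) * 1000 = 13.0 mm

13.0 mm


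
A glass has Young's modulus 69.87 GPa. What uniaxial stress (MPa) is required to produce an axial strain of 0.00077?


Rearrange E = sigma / epsilon:
  sigma = E * epsilon
  E (MPa) = 69.87 * 1000 = 69870
  sigma = 69870 * 0.00077 = 53.8 MPa

53.8 MPa


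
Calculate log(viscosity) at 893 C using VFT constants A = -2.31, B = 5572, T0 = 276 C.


VFT equation: log(eta) = A + B / (T - T0)
  T - T0 = 893 - 276 = 617
  B / (T - T0) = 5572 / 617 = 9.031
  log(eta) = -2.31 + 9.031 = 6.721

6.721


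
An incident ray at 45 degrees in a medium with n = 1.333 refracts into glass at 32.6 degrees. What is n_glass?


Apply Snell's law: n1 * sin(theta1) = n2 * sin(theta2)
  n2 = n1 * sin(theta1) / sin(theta2)
  sin(45) = 0.707107
  sin(32.6) = 0.538771
  n2 = 1.333 * 0.707107 / 0.538771 = 1.7495

1.7495


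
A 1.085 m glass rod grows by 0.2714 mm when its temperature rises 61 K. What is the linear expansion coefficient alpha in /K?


Rearrange dL = alpha * L0 * dT for alpha:
  alpha = dL / (L0 * dT)
  alpha = (0.2714 / 1000) / (1.085 * 61) = 0.000004101 /K = 4.101 x 10^-6 /K

4.101 x 10^-6 /K


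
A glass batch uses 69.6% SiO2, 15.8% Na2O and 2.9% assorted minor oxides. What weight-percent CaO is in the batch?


Pieces sum to 100%:
  CaO = 100 - (SiO2 + Na2O + others)
  CaO = 100 - (69.6 + 15.8 + 2.9) = 11.7%

11.7%


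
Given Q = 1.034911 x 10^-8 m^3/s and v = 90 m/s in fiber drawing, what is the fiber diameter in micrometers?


Cross-sectional area from continuity:
  A = Q / v = 1.034911 x 10^-8 / 90 = 1.149901 x 10^-10 m^2
Diameter from circular cross-section:
  d = sqrt(4A / pi) * 10^6 (m -> um)
  d = sqrt(4 * 1.149901 x 10^-10 / pi) * 10^6 = 12.1 um

12.1 um


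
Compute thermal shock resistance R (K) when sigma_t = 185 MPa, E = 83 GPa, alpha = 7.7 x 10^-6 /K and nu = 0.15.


Thermal shock resistance: R = sigma * (1 - nu) / (E * alpha)
  Numerator = 185 * (1 - 0.15) = 157.25
  Denominator = 83 * 1000 * (7.7 x 10^-6) = 0.6391
  R = 157.25 / 0.6391 = 246.0 K

246.0 K


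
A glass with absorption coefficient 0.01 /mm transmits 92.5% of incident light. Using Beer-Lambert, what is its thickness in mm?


Rearrange T = exp(-alpha * thickness):
  thickness = -ln(T) / alpha
  T = 92.5/100 = 0.925
  ln(T) = -0.07796
  -ln(T) = 0.07796
  thickness = 0.07796 / 0.01 = 7.8 mm

7.8 mm


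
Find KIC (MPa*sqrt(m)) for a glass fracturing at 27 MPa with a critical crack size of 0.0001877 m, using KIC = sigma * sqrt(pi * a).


Fracture toughness: KIC = sigma * sqrt(pi * a)
  pi * a = pi * 0.0001877 = 0.000589677
  sqrt(pi * a) = 0.024283
  KIC = 27 * 0.024283 = 0.656 MPa*sqrt(m)

0.656 MPa*sqrt(m)


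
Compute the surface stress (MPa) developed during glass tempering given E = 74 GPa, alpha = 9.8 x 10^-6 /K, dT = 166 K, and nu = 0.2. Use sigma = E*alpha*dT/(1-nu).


Tempering stress: sigma = E * alpha * dT / (1 - nu)
  E (MPa) = 74 * 1000 = 74000
  Numerator = 74000 * (9.8 x 10^-6) * 166 = 120.3832
  Denominator = 1 - 0.2 = 0.8
  sigma = 120.3832 / 0.8 = 150.5 MPa

150.5 MPa


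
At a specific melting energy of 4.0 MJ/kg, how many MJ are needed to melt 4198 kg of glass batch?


Total energy = mass * specific energy
  E = 4198 * 4.0 = 16792 MJ

16792 MJ


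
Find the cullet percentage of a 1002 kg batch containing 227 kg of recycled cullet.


Cullet ratio = (cullet mass / total batch mass) * 100
  Ratio = 227 / 1002 * 100 = 22.65%

22.65%


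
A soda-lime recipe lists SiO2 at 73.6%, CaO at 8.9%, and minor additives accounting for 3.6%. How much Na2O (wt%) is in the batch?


Pieces sum to 100%:
  Na2O = 100 - (SiO2 + CaO + others)
  Na2O = 100 - (73.6 + 8.9 + 3.6) = 13.9%

13.9%


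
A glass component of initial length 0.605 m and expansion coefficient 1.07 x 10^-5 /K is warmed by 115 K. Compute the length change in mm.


Thermal expansion formula: dL = alpha * L0 * dT
  dL = (1.07 x 10^-5) * 0.605 * 115 = 0.00074445 m
Convert to mm: 0.00074445 * 1000 = 0.7445 mm

0.7445 mm


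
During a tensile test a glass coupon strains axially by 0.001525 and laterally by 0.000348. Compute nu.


Poisson's ratio: nu = lateral strain / axial strain
  nu = 0.000348 / 0.001525 = 0.2282

0.2282


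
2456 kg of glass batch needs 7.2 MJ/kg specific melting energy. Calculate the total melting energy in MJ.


Total energy = mass * specific energy
  E = 2456 * 7.2 = 17683.2 MJ

17683.2 MJ


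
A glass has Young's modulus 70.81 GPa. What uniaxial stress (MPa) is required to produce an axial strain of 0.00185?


Rearrange E = sigma / epsilon:
  sigma = E * epsilon
  E (MPa) = 70.81 * 1000 = 70810
  sigma = 70810 * 0.00185 = 131.0 MPa

131.0 MPa


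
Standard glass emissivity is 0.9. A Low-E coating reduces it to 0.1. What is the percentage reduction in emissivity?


Percentage reduction = (1 - coated/uncoated) * 100
  Ratio = 0.1 / 0.9 = 0.1111
  Reduction = (1 - 0.1111) * 100 = 88.9%

88.9%


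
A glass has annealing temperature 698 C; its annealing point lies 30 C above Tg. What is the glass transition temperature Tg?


Rearrange T_anneal = Tg + offset for Tg:
  Tg = T_anneal - offset = 698 - 30 = 668 C

668 C


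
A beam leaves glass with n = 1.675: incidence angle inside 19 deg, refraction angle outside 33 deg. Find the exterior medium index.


Apply Snell's law: n1 * sin(theta1) = n2 * sin(theta2)
  n2 = n1 * sin(theta1) / sin(theta2)
  sin(19) = 0.325568
  sin(33) = 0.544639
  n2 = 1.675 * 0.325568 / 0.544639 = 1.0013

1.0013


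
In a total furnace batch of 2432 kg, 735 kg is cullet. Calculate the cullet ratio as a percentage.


Cullet ratio = (cullet mass / total batch mass) * 100
  Ratio = 735 / 2432 * 100 = 30.22%

30.22%


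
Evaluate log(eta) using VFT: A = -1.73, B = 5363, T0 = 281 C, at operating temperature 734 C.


VFT equation: log(eta) = A + B / (T - T0)
  T - T0 = 734 - 281 = 453
  B / (T - T0) = 5363 / 453 = 11.839
  log(eta) = -1.73 + 11.839 = 10.109

10.109


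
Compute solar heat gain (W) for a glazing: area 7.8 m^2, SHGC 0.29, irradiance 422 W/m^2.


Solar heat gain: Q = Area * SHGC * Irradiance
  Q = 7.8 * 0.29 * 422 = 954.6 W

954.6 W


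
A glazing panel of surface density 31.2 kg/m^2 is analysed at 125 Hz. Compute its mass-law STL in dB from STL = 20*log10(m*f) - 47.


Mass law: STL = 20 * log10(m * f) - 47
  m * f = 31.2 * 125 = 3900
  log10(3900) = 3.59106
  STL = 20 * 3.59106 - 47 = 71.8212 - 47 = 24.8 dB

24.8 dB


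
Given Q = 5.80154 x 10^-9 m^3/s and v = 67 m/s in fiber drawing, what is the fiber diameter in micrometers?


Cross-sectional area from continuity:
  A = Q / v = 5.80154 x 10^-9 / 67 = 8.659015 x 10^-11 m^2
Diameter from circular cross-section:
  d = sqrt(4A / pi) * 10^6 (m -> um)
  d = sqrt(4 * 8.659015 x 10^-11 / pi) * 10^6 = 10.5 um

10.5 um


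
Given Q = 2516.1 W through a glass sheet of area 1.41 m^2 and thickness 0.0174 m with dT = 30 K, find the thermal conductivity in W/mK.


Fourier's law rearranged: k = Q * t / (A * dT)
  Numerator = 2516.1 * 0.0174 = 43.78014
  Denominator = 1.41 * 30 = 42.3
  k = 43.78014 / 42.3 = 1.035 W/mK

1.035 W/mK


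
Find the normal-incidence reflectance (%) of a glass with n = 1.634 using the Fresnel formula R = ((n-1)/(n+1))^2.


Fresnel reflectance at normal incidence:
  R = ((n - 1)/(n + 1))^2
  (n - 1)/(n + 1) = (1.634 - 1)/(1.634 + 1) = 0.240699
  R = 0.240699^2 = 0.057936
  R(%) = 0.057936 * 100 = 5.794%

5.794%


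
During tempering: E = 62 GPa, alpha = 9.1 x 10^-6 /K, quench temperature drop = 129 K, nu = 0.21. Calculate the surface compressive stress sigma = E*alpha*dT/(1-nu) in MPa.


Tempering stress: sigma = E * alpha * dT / (1 - nu)
  E (MPa) = 62 * 1000 = 62000
  Numerator = 62000 * (9.1 x 10^-6) * 129 = 72.7818
  Denominator = 1 - 0.21 = 0.79
  sigma = 72.7818 / 0.79 = 92.1 MPa

92.1 MPa


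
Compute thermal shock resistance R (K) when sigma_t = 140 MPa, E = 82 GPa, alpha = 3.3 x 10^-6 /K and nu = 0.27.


Thermal shock resistance: R = sigma * (1 - nu) / (E * alpha)
  Numerator = 140 * (1 - 0.27) = 102.2
  Denominator = 82 * 1000 * (3.3 x 10^-6) = 0.2706
  R = 102.2 / 0.2706 = 377.7 K

377.7 K


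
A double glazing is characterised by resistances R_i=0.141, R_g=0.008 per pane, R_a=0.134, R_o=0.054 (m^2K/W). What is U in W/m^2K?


Total thermal resistance (series):
  R_total = R_in + R_glass + R_air + R_glass + R_out
  R_total = 0.141 + 0.008 + 0.134 + 0.008 + 0.054 = 0.345 m^2K/W
U-value = 1 / R_total = 1 / 0.345 = 2.899 W/m^2K

2.899 W/m^2K


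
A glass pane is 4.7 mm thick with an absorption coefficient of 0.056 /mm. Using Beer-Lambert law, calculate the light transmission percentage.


Beer-Lambert law: T = exp(-alpha * thickness)
  exponent = -0.056 * 4.7 = -0.2632
  T = exp(-0.2632) = 0.7686
  Percentage = 0.7686 * 100 = 76.86%

76.86%


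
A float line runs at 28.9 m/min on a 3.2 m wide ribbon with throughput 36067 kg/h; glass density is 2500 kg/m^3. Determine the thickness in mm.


Ribbon cross-section from mass balance:
  Volume rate = throughput / density = 36067 / 2500 = 14.4268 m^3/h
  thickness = volume rate / (speed * 60 * width), i.e.
  thickness = throughput / (60 * speed * width * density) * 1000
  thickness = 36067 / (60 * 28.9 * 3.2 * 2500) * 1000 = 2.6 mm

2.6 mm


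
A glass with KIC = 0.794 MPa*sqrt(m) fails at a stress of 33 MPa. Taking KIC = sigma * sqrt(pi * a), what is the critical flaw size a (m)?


Rearrange KIC = sigma * sqrt(pi * a):
  sqrt(pi * a) = KIC / sigma
  sqrt(pi * a) = 0.794 / 33 = 0.024061
  a = (KIC / sigma)^2 / pi
  a = 0.024061^2 / pi = 0.0001843 m

0.0001843 m


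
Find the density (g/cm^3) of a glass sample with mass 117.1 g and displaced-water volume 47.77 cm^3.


Use the definition of density:
  rho = mass / volume
  rho = 117.1 / 47.77 = 2.451 g/cm^3

2.451 g/cm^3


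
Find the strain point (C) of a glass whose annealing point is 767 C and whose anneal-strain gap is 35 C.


Strain point = annealing point - difference:
  T_strain = 767 - 35 = 732 C

732 C


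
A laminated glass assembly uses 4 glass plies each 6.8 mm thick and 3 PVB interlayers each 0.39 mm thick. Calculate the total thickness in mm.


Total thickness = glass contribution + PVB contribution
  Glass: 4 * 6.8 = 27.2 mm
  PVB: 3 * 0.39 = 1.17 mm
  Total = 27.2 + 1.17 = 28.37 mm

28.37 mm


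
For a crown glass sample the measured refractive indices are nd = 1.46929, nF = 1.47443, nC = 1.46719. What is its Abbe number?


Abbe number formula: Vd = (nd - 1) / (nF - nC)
  nd - 1 = 1.46929 - 1 = 0.46929
  nF - nC = 1.47443 - 1.46719 = 0.00724
  Vd = 0.46929 / 0.00724 = 64.82

64.82


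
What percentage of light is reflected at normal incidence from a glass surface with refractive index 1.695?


Fresnel reflectance at normal incidence:
  R = ((n - 1)/(n + 1))^2
  (n - 1)/(n + 1) = (1.695 - 1)/(1.695 + 1) = 0.257885
  R = 0.257885^2 = 0.0665047
  R(%) = 0.0665047 * 100 = 6.65%

6.65%


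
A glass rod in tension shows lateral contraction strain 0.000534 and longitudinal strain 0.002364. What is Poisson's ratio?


Poisson's ratio: nu = lateral strain / axial strain
  nu = 0.000534 / 0.002364 = 0.2259

0.2259


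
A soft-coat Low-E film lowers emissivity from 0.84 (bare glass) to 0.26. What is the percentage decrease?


Percentage reduction = (1 - coated/uncoated) * 100
  Ratio = 0.26 / 0.84 = 0.3095
  Reduction = (1 - 0.3095) * 100 = 69.0%

69.0%


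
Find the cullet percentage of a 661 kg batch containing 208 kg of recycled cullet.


Cullet ratio = (cullet mass / total batch mass) * 100
  Ratio = 208 / 661 * 100 = 31.47%

31.47%


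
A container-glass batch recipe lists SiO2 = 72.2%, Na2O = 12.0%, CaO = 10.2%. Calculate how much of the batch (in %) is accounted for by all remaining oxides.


Sum the three major oxides:
  SiO2 + Na2O + CaO = 72.2 + 12.0 + 10.2 = 94.4%
Subtract from 100%:
  Others = 100 - 94.4 = 5.6%

5.6%


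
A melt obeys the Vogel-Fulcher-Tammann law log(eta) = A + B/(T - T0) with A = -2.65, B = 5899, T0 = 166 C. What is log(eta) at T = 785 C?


VFT equation: log(eta) = A + B / (T - T0)
  T - T0 = 785 - 166 = 619
  B / (T - T0) = 5899 / 619 = 9.53
  log(eta) = -2.65 + 9.53 = 6.88

6.88


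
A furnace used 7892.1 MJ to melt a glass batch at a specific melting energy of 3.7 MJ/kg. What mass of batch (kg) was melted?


Rearrange E = m * s for m:
  m = E / s
  m = 7892.1 / 3.7 = 2133.0 kg

2133.0 kg


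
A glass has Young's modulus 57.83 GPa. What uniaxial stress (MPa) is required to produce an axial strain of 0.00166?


Rearrange E = sigma / epsilon:
  sigma = E * epsilon
  E (MPa) = 57.83 * 1000 = 57830
  sigma = 57830 * 0.00166 = 96.0 MPa

96.0 MPa


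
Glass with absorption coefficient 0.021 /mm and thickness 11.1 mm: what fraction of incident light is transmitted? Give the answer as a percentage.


Beer-Lambert law: T = exp(-alpha * thickness)
  exponent = -0.021 * 11.1 = -0.2331
  T = exp(-0.2331) = 0.7921
  Percentage = 0.7921 * 100 = 79.21%

79.21%


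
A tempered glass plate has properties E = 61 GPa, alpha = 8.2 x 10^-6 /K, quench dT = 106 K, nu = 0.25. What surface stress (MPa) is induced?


Tempering stress: sigma = E * alpha * dT / (1 - nu)
  E (MPa) = 61 * 1000 = 61000
  Numerator = 61000 * (8.2 x 10^-6) * 106 = 53.0212
  Denominator = 1 - 0.25 = 0.75
  sigma = 53.0212 / 0.75 = 70.7 MPa

70.7 MPa


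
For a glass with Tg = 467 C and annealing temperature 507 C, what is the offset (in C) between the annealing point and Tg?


Offset = T_anneal - Tg:
  offset = 507 - 467 = 40 C

40 C
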